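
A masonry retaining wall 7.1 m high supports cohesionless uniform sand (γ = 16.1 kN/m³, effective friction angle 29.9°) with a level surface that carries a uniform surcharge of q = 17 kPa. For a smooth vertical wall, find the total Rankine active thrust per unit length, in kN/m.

176 kN/m

K_a = tan²(45° − φ/2) = 0.3347.
Soil triangle: ½ K_a γ H² = 0.5×0.3347×16.1×7.1² = 135.8 kN/m.
Surcharge rectangle: K_a q H = 0.3347×17×7.1 = 40.40 kN/m.
Total = 135.8 + 40.40 = 176.2 kN/m.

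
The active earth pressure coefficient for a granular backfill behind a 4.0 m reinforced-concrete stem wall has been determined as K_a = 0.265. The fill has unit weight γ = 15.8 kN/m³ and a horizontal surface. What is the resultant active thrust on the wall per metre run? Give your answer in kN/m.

P = ½ K_a γ H² = 0.5 × 0.265 × 15.8 × 4.0² = 33.50 kN/m.

33.5 kN/m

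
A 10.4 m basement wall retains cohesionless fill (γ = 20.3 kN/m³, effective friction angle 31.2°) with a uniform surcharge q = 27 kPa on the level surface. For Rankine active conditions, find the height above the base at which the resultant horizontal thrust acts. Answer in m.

3.82 m

K_a = 0.3175.
Triangular part P₁ = ½K_aγH² = 348.6 at H/3 = 3.467 m; rectangular part P₂ = K_a q H = 89.15 at H/2 = 5.200 m.
ȳ = (P₁·3.467 + P₂·5.200)/(P₁+P₂) = 3.820 m.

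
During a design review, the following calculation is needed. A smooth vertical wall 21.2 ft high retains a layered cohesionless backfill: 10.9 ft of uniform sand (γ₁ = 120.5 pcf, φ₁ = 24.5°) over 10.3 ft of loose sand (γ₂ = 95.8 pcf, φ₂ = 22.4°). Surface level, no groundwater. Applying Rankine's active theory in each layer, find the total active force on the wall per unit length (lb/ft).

K_a1 = tan²(45°−24.5°/2) = 0.4137; K_a2 = tan²(45°−22.4°/2) = 0.4482.
Layer 1: σ at base = K_a1 γ₁ h₁ = 543.4 psf; P₁ = ½×543.4×10.9 = 2962.
Layer 2: σ_v at top = γ₁h₁ = 1313; σ_h top = K_a2×1313 = 588.6; σ_h base = K_a2×(1313+95.8×10.3) = 1031.
P₂ = ½(588.6+1031)×10.3 = 8340. Total P_a = 2962+8340 = 11300 lb/ft.

11300 lb/ft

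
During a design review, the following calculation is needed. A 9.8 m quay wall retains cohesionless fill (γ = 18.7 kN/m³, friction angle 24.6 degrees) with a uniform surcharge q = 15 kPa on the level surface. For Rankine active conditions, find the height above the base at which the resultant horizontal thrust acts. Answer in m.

K_a = 0.4121.
Triangular part P₁ = ½K_aγH² = 370.1 at H/3 = 3.267 m; rectangular part P₂ = K_a q H = 60.59 at H/2 = 4.900 m.
ȳ = (P₁·3.267 + P₂·4.900)/(P₁+P₂) = 3.496 m.

3.50 m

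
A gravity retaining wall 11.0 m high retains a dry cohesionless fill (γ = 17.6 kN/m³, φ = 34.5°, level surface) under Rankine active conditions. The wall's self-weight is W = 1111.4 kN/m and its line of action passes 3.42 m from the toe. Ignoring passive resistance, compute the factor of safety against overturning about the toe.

K_a = tan²(45° − 34.5°/2) = 0.2768.
P_a = ½K_aγH² = 0.5×0.2768×17.6×11.0² = 294.7 kN/m, acting at H/3 = 3.667 m above the base.
Overturning moment M_o = P_a × H/3 = 294.7 × 3.667 = 1081.
Resisting moment M_r = W × 3.42 = 1111.4 × 3.42 = 3801.
FS_overturning = M_r/M_o = 3801/1081 = 3.517.

3.52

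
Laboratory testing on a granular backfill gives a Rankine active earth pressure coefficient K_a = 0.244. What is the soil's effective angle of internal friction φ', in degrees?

37.4°

K_a = tan²(45° − φ/2) ⇒ 45° − φ/2 = arctan(√0.244) = 26.29°.
φ = 2(45° − 26.29°) = 37.42°.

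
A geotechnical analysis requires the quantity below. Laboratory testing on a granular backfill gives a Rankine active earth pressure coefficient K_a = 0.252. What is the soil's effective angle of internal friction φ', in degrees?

K_a = tan²(45° − φ/2) ⇒ 45° − φ/2 = arctan(√0.252) = 26.66°.
φ = 2(45° − 26.66°) = 36.69°.

36.7°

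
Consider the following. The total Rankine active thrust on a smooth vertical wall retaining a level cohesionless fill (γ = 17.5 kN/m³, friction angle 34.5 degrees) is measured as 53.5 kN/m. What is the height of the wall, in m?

K_a = 0.2768. P_a = ½ K_a γ H² ⇒ H = √(2P_a/(K_a γ)).
H = √(2×53.5/(0.2768×17.5)) = 4.700 m.

4.70 m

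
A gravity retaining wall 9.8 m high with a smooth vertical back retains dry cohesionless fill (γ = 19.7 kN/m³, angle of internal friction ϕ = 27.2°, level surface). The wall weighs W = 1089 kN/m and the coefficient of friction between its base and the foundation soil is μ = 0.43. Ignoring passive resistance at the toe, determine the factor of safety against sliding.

1.33

K_a = tan²(45° − 27.2°/2) = 0.3726.
P_a = ½K_aγH² = 0.5×0.3726×19.7×9.8² = 352.5 kN/m, acting at H/3 = 3.267 m above the base.
FS_sliding = μW / P_a = 0.43×1089 / 352.5 = 1.329.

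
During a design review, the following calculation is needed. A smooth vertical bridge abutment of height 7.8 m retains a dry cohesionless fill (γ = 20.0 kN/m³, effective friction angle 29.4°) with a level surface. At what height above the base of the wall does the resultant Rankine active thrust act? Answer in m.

2.60 m

K_a = 0.3415.
The pressure distribution is triangular, so the resultant acts at H/3 above the base = 7.8/3 = 2.600 m.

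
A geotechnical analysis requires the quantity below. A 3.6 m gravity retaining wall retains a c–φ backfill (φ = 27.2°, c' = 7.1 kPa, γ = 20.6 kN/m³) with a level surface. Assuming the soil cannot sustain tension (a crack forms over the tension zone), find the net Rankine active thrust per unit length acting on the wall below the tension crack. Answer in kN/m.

23.4 kN/m

K_a = 0.3726; √K_a = 0.6104.
Tension-crack depth z_c = 2c/(γ√K_a) = 2×7.1/(20.6×0.6104) = 1.129 m.
σ_a at base = K_a γ H − 2c√K_a = 0.3726×20.6×3.6 − 2×7.1×0.6104 = 18.96 kPa.
P_a = ½ × 18.96 × (H − z_c) = 0.5×18.96×2.471 = 23.43 kN/m.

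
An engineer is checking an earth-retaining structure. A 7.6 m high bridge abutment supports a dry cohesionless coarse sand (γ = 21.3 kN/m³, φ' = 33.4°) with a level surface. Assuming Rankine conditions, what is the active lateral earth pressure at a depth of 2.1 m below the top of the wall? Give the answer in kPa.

13.0 kPa

K_a = (1 − sin φ)/(1 + sin φ) = 0.2899.
σ_h = K_a γ z = 0.2899 × 21.3 × 2.1 = 12.97 kPa.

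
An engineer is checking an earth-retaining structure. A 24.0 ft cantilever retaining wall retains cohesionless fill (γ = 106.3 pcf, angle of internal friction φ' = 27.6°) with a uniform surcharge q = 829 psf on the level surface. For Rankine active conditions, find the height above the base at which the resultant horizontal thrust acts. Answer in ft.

K_a = 0.3668.
Triangular part P₁ = ½K_aγH² = 11230 at H/3 = 8.000 ft; rectangular part P₂ = K_a q H = 7297 at H/2 = 12.00 ft.
ȳ = (P₁·8.000 + P₂·12.00)/(P₁+P₂) = 9.576 ft.

9.58 ft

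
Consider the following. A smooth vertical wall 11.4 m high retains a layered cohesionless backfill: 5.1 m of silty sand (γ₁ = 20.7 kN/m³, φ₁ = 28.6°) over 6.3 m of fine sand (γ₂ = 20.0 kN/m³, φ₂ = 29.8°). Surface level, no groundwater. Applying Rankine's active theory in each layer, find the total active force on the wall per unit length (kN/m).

K_a1 = tan²(45°−28.6°/2) = 0.3525; K_a2 = tan²(45°−29.8°/2) = 0.3360.
Layer 1: σ at base = K_a1 γ₁ h₁ = 37.22 kPa; P₁ = ½×37.22×5.1 = 94.91.
Layer 2: σ_v at top = γ₁h₁ = 105.6; σ_h top = K_a2×105.6 = 35.47; σ_h base = K_a2×(105.6+20.0×6.3) = 77.81.
P₂ = ½(35.47+77.81)×6.3 = 356.9. Total P_a = 94.91+356.9 = 451.8 kN/m.

452 kN/m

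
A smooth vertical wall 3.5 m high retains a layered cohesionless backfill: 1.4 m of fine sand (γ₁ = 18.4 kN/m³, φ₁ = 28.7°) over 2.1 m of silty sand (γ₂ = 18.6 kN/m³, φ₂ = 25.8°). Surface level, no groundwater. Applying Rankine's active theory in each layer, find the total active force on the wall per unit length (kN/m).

K_a1 = tan²(45°−28.7°/2) = 0.3511; K_a2 = tan²(45°−25.8°/2) = 0.3935.
Layer 1: σ at base = K_a1 γ₁ h₁ = 9.046 kPa; P₁ = ½×9.046×1.4 = 6.332.
Layer 2: σ_v at top = γ₁h₁ = 25.76; σ_h top = K_a2×25.76 = 10.14; σ_h base = K_a2×(25.76+18.6×2.1) = 25.51.
P₂ = ½(10.14+25.51)×2.1 = 37.43. Total P_a = 6.332+37.43 = 43.76 kN/m.

43.8 kN/m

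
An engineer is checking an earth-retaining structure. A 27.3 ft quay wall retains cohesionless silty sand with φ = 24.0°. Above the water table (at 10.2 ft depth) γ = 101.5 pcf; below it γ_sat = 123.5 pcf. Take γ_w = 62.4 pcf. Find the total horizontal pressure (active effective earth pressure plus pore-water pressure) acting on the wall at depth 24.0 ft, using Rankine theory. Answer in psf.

K_a = (1 − sin φ)/(1 + sin φ) = 0.4217.
γ' = 123.5 − 62.4 = 61.10 pcf.
Effective vertical stress at 24.0 ft: σ'_v = 101.5×10.2 + 61.10×13.8 = 1878 psf.
σ'_h = K_a σ'_v = 0.4217 × 1878 = 792.2 psf; u = γ_w × 13.8 = 861.1 psf.
Total σ_h = 792.2 + 861.1 = 1653 psf.

1650 psf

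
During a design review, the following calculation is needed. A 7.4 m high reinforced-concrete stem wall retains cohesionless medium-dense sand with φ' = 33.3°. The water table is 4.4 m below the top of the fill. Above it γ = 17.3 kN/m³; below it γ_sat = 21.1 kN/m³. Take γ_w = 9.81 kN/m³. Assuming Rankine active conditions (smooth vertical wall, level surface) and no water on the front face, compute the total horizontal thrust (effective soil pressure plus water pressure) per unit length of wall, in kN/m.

K_a = tan²(45° − φ/2) = 0.2911.
γ' = 21.1 − 9.81 = 11.29 kN/m³. Depth below WT = 3.0 m.
σ'_h at WT = K_a γ d_w = 22.16 kPa; at base = 22.16 + K_a γ' × 3.0 = 32.02 kPa.
P₁ (0–4.4 m) = ½×22.16×4.4 = 48.75. P₂ (4.4–7.4 m) = ½(22.16+32.02)×3.0 = 81.28.
P_w = ½ γ_w h₂² = 0.5×9.81×3.0² = 44.14. Total = 48.75+81.28+44.14 = 174.2 kN/m.

174 kN/m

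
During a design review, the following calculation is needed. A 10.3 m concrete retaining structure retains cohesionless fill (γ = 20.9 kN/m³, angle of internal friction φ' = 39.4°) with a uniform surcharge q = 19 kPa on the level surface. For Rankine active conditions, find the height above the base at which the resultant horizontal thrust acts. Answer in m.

K_a = 0.2234.
Triangular part P₁ = ½K_aγH² = 247.7 at H/3 = 3.433 m; rectangular part P₂ = K_a q H = 43.73 at H/2 = 5.150 m.
ȳ = (P₁·3.433 + P₂·5.150)/(P₁+P₂) = 3.691 m.

3.69 m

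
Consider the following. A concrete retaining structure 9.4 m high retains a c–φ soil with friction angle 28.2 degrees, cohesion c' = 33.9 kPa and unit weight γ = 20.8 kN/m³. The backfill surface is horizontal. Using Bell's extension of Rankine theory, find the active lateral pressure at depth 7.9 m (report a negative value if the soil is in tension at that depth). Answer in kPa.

K_a = (1 − sin φ)/(1 + sin φ) = 0.3582.
σ_a = K_a γ z − 2c√K_a = 0.3582×20.8×7.9 − 2×33.9×0.5985 = 18.28 kPa.

18.3 kPa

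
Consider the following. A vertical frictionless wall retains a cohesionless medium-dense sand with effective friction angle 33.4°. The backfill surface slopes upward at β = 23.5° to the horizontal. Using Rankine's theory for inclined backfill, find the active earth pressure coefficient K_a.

0.380

K_a = cos β · (cos β − √(cos²β − cos²φ)) / (cos β + √(cos²β − cos²φ)).
cos β = 0.9171, cos φ = 0.8348, √(cos²β − cos²φ) = 0.3795.
K_a = 0.9171 × (0.9171 − 0.3795)/(0.9171 + 0.3795) = 0.3802.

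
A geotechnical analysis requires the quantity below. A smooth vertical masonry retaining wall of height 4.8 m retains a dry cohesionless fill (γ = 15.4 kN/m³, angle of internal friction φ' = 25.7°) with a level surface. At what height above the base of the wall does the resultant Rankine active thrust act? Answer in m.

1.60 m

K_a = 0.3950.
The pressure distribution is triangular, so the resultant acts at H/3 above the base = 4.8/3 = 1.600 m.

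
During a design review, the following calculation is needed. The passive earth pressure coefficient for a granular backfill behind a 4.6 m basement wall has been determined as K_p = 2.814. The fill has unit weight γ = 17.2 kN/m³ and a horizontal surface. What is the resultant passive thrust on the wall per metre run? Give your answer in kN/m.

P = ½ K_p γ H² = 0.5 × 2.814 × 17.2 × 4.6² = 512.1 kN/m.

512 kN/m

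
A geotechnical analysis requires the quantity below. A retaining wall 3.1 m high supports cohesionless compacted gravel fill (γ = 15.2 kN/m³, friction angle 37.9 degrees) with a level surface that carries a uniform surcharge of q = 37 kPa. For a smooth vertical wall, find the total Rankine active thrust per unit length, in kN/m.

44.9 kN/m

K_a = tan²(45° − φ/2) = 0.2389.
Soil triangle: ½ K_a γ H² = 0.5×0.2389×15.2×3.1² = 17.45 kN/m.
Surcharge rectangle: K_a q H = 0.2389×37×3.1 = 27.41 kN/m.
Total = 17.45 + 27.41 = 44.86 kN/m.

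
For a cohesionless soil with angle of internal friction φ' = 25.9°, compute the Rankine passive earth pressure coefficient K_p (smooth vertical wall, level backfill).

2.55

K_p = (1 + sin φ)/(1 − sin φ) = tan²(45° + 25.9°/2) = 2.551.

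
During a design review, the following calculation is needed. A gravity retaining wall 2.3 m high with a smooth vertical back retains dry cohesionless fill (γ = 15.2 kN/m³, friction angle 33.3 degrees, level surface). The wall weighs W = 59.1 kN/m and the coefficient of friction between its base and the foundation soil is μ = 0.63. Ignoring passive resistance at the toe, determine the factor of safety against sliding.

3.18

K_a = tan²(45° − 33.3°/2) = 0.2911.
P_a = ½K_aγH² = 0.5×0.2911×15.2×2.3² = 11.70 kN/m, acting at H/3 = 0.7667 m above the base.
FS_sliding = μW / P_a = 0.63×59.1 / 11.70 = 3.181.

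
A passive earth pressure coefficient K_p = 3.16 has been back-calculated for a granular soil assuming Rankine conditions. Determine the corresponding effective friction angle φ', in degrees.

31.3°

K_p = (1+sin φ)/(1−sin φ) ⇒ sin φ = (K_p − 1)/(K_p + 1) = 0.5192.
φ = arcsin(0.5192) = 31.28°.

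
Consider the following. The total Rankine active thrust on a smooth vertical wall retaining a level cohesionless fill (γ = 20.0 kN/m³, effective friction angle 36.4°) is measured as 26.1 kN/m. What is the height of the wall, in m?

3.20 m

K_a = 0.2552. P_a = ½ K_a γ H² ⇒ H = √(2P_a/(K_a γ)).
H = √(2×26.1/(0.2552×20.0)) = 3.198 m.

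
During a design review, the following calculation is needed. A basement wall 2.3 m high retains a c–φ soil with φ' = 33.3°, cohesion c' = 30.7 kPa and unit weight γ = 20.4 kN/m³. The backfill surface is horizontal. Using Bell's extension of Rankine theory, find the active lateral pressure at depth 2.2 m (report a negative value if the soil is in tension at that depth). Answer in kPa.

K_a = (1 − sin φ)/(1 + sin φ) = 0.2911.
σ_a = K_a γ z − 2c√K_a = 0.2911×20.4×2.2 − 2×30.7×0.5396 = -20.06 kPa.

-20.1 kPa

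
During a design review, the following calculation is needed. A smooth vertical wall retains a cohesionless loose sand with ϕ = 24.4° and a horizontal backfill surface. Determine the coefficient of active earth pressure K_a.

0.415

K_a = tan²(45° − φ/2) = tan²(32.80°) = 0.4153.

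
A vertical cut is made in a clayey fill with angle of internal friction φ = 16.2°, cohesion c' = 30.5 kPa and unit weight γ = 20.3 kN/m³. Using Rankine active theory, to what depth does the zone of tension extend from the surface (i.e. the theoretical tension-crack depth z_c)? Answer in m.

K_a = tan²(45° − 16.2°/2) = 0.5637; √K_a = 0.7508.
The active pressure is zero where K_a γ z = 2c√K_a, so z_c = 2c/(γ√K_a) = 2×30.5/(20.3×0.7508) = 4.002 m.

4.00 m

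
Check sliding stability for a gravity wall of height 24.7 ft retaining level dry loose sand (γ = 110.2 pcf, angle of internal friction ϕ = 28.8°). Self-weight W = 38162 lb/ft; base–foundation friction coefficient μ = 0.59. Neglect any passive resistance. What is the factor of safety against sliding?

K_a = tan²(45° − 28.8°/2) = 0.3498.
P_a = ½K_aγH² = 0.5×0.3498×110.2×24.7² = 11760 lb/ft, acting at H/3 = 8.233 ft above the base.
FS_sliding = μW / P_a = 0.59×38162 / 11760 = 1.915.

1.92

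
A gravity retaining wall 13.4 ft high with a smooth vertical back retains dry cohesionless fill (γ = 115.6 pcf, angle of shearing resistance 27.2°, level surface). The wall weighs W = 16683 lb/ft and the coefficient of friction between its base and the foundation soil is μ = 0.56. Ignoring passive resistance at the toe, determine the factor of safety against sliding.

K_a = tan²(45° − 27.2°/2) = 0.3726.
P_a = ½K_aγH² = 0.5×0.3726×115.6×13.4² = 3867 lb/ft, acting at H/3 = 4.467 ft above the base.
FS_sliding = μW / P_a = 0.56×16683 / 3867 = 2.416.

2.42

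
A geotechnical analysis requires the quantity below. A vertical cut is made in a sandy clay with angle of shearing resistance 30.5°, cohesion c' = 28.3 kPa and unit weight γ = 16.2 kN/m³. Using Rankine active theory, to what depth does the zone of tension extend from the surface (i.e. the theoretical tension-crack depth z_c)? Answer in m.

K_a = tan²(45° − 30.5°/2) = 0.3267; √K_a = 0.5715.
The active pressure is zero where K_a γ z = 2c√K_a, so z_c = 2c/(γ√K_a) = 2×28.3/(16.2×0.5715) = 6.113 m.

6.11 m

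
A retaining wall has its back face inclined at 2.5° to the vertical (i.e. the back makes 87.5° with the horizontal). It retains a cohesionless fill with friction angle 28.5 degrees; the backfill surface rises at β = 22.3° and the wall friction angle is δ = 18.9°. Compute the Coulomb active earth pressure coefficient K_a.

K_a = sin²(α+φ) / [sin²α · sin(α−δ) · (1 + √{sin(φ+δ)sin(φ−β) / (sin(α−δ)sin(α+β))})²].
With α = 87.5°, φ = 28.5°, δ = 18.9°, β = 22.3°: K_a = 0.5134.

0.513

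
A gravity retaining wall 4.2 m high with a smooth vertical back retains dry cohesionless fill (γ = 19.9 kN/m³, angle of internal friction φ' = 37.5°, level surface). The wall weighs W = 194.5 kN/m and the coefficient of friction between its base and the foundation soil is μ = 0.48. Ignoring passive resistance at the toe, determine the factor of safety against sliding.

2.19

K_a = tan²(45° − 37.5°/2) = 0.2432.
P_a = ½K_aγH² = 0.5×0.2432×19.9×4.2² = 42.68 kN/m, acting at H/3 = 1.400 m above the base.
FS_sliding = μW / P_a = 0.48×194.5 / 42.68 = 2.187.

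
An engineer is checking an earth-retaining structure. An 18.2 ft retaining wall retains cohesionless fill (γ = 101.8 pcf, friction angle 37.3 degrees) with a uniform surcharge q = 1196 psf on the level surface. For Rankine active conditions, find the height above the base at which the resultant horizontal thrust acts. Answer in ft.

K_a = 0.2453.
Triangular part P₁ = ½K_aγH² = 4136 at H/3 = 6.067 ft; rectangular part P₂ = K_a q H = 5340 at H/2 = 9.100 ft.
ȳ = (P₁·6.067 + P₂·9.100)/(P₁+P₂) = 7.776 ft.

7.78 ft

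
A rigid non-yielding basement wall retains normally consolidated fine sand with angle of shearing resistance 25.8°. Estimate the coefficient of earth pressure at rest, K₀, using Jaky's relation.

K₀ = 1 − sin φ' = 1 − sin 25.8° = 0.5648.

0.565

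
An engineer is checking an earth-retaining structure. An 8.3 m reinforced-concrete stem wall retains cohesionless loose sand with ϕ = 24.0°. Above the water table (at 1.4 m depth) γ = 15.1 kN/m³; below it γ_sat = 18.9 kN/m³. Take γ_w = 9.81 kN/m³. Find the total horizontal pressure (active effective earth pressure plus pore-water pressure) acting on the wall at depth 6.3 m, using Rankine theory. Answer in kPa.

75.8 kPa

K_a = (1 − sin φ)/(1 + sin φ) = 0.4217.
γ' = 18.9 − 9.81 = 9.090 kN/m³.
Effective vertical stress at 6.3 m: σ'_v = 15.1×1.4 + 9.090×4.90 = 65.68 kPa.
σ'_h = K_a σ'_v = 0.4217 × 65.68 = 27.70 kPa; u = γ_w × 4.90 = 48.07 kPa.
Total σ_h = 27.70 + 48.07 = 75.77 kPa.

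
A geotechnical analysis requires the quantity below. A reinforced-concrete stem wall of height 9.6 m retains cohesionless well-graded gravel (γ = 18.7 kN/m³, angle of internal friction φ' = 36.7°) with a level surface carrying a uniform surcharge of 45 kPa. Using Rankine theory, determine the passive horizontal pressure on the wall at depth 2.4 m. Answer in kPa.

K_p = (1 + sin φ)/(1 − sin φ) = 3.970.
σ_v = γz + q = 18.7 × 2.4 + 45 = 89.88 kPa.
σ_h = K_p σ_v = 3.970 × 89.88 = 356.9 kPa.

357 kPa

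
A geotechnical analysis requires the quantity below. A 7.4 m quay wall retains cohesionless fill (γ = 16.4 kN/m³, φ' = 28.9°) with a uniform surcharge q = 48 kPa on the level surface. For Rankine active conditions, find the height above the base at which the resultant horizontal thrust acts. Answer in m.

K_a = 0.3484.
Triangular part P₁ = ½K_aγH² = 156.4 at H/3 = 2.467 m; rectangular part P₂ = K_a q H = 123.7 at H/2 = 3.700 m.
ȳ = (P₁·2.467 + P₂·3.700)/(P₁+P₂) = 3.011 m.

3.01 m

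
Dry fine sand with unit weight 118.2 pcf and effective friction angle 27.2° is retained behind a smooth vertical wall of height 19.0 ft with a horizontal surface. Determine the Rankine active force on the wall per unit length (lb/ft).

7950 lb/ft

K_a = tan²(45° − φ/2) = 0.3726.
P_a = ½ K_a γ H² = 0.5 × 0.3726 × 118.2 × 19.0² = 7949 lb/ft.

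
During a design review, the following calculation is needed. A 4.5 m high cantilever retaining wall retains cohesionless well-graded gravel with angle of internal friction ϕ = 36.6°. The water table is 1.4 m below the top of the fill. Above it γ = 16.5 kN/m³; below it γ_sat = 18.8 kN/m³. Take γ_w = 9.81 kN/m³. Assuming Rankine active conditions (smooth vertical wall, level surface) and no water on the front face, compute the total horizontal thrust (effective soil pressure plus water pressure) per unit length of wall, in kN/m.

K_a = tan²(45° − φ/2) = 0.2530.
γ' = 18.8 − 9.81 = 8.990 kN/m³. Depth below WT = 3.1 m.
σ'_h at WT = K_a γ d_w = 5.843 kPa; at base = 5.843 + K_a γ' × 3.1 = 12.89 kPa.
P₁ (0–1.4 m) = ½×5.843×1.4 = 4.090. P₂ (1.4–4.5 m) = ½(5.843+12.89)×3.1 = 29.04.
P_w = ½ γ_w h₂² = 0.5×9.81×3.1² = 47.14. Total = 4.090+29.04+47.14 = 80.27 kN/m.

80.3 kN/m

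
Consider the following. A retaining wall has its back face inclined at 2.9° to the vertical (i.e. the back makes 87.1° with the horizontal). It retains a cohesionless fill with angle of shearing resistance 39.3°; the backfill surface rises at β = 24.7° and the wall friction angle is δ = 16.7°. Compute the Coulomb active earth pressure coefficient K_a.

0.311

K_a = sin²(α+φ) / [sin²α · sin(α−δ) · (1 + √{sin(φ+δ)sin(φ−β) / (sin(α−δ)sin(α+β))})²].
With α = 87.1°, φ = 39.3°, δ = 16.7°, β = 24.7°: K_a = 0.3111.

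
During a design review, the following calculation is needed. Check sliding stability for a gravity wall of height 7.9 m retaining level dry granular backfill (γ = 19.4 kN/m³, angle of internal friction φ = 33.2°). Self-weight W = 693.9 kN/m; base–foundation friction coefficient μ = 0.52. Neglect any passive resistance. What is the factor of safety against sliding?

2.04

K_a = tan²(45° − 33.2°/2) = 0.2924.
P_a = ½K_aγH² = 0.5×0.2924×19.4×7.9² = 177.0 kN/m, acting at H/3 = 2.633 m above the base.
FS_sliding = μW / P_a = 0.52×693.9 / 177.0 = 2.039.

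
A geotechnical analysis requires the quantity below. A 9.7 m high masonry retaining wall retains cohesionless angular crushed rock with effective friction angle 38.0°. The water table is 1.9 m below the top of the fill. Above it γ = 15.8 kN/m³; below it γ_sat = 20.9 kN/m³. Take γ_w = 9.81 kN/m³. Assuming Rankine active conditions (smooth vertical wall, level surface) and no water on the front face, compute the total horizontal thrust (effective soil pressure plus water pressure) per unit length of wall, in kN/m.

441 kN/m

K_a = tan²(45° − φ/2) = 0.2379.
γ' = 20.9 − 9.81 = 11.09 kN/m³. Depth below WT = 7.8 m.
σ'_h at WT = K_a γ d_w = 7.141 kPa; at base = 7.141 + K_a γ' × 7.8 = 27.72 kPa.
P₁ (0–1.9 m) = ½×7.141×1.9 = 6.784. P₂ (1.9–9.7 m) = ½(7.141+27.72)×7.8 = 136.0.
P_w = ½ γ_w h₂² = 0.5×9.81×7.8² = 298.4. Total = 6.784+136.0+298.4 = 441.2 kN/m.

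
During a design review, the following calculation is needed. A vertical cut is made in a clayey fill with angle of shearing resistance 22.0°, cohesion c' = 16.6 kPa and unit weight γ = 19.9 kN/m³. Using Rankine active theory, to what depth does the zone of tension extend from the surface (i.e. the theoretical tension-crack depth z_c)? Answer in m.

2.47 m

K_a = tan²(45° − 22.0°/2) = 0.4550; √K_a = 0.6745.
The active pressure is zero where K_a γ z = 2c√K_a, so z_c = 2c/(γ√K_a) = 2×16.6/(19.9×0.6745) = 2.473 m.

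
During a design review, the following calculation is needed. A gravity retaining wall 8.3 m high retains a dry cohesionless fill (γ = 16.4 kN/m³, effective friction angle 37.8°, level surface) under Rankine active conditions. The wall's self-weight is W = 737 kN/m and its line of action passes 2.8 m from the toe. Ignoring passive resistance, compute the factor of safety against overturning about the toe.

5.50

K_a = tan²(45° − 37.8°/2) = 0.2400.
P_a = ½K_aγH² = 0.5×0.2400×16.4×8.3² = 135.6 kN/m, acting at H/3 = 2.767 m above the base.
Overturning moment M_o = P_a × H/3 = 135.6 × 2.767 = 375.1.
Resisting moment M_r = W × 2.8 = 737 × 2.8 = 2064.
FS_overturning = M_r/M_o = 2064/375.1 = 5.502.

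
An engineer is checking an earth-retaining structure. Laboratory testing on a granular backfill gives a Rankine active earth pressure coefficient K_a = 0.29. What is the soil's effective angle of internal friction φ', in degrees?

33.4°

K_a = tan²(45° − φ/2) ⇒ 45° − φ/2 = arctan(√0.29) = 28.30°.
φ = 2(45° − 28.30°) = 33.39°.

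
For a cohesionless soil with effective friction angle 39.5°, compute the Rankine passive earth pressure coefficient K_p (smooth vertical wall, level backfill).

4.50

K_p = (1 + sin φ)/(1 − sin φ) = tan²(45° + 39.5°/2) = 4.496.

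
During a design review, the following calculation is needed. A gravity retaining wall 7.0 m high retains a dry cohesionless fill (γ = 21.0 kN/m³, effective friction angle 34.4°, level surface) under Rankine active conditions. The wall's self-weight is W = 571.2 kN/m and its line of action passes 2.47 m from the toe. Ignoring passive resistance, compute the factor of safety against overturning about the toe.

K_a = tan²(45° − 34.4°/2) = 0.2780.
P_a = ½K_aγH² = 0.5×0.2780×21.0×7.0² = 143.0 kN/m, acting at H/3 = 2.333 m above the base.
Overturning moment M_o = P_a × H/3 = 143.0 × 2.333 = 333.7.
Resisting moment M_r = W × 2.47 = 571.2 × 2.47 = 1411.
FS_overturning = M_r/M_o = 1411/333.7 = 4.228.

4.23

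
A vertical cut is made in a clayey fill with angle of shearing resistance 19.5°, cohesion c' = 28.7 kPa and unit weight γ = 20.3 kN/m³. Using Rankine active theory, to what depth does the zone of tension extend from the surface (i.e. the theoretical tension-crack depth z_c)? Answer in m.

K_a = tan²(45° − 19.5°/2) = 0.4995; √K_a = 0.7067.
The active pressure is zero where K_a γ z = 2c√K_a, so z_c = 2c/(γ√K_a) = 2×28.7/(20.3×0.7067) = 4.001 m.

4.00 m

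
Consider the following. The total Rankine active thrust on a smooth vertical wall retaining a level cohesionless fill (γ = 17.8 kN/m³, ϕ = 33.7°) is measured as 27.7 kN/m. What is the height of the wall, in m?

3.30 m

K_a = 0.2863. P_a = ½ K_a γ H² ⇒ H = √(2P_a/(K_a γ)).
H = √(2×27.7/(0.2863×17.8)) = 3.297 m.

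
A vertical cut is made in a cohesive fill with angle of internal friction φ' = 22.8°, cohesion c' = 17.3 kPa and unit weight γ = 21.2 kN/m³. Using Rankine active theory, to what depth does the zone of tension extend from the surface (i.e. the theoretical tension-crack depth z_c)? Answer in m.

K_a = tan²(45° − 22.8°/2) = 0.4414; √K_a = 0.6644.
The active pressure is zero where K_a γ z = 2c√K_a, so z_c = 2c/(γ√K_a) = 2×17.3/(21.2×0.6644) = 2.456 m.

2.46 m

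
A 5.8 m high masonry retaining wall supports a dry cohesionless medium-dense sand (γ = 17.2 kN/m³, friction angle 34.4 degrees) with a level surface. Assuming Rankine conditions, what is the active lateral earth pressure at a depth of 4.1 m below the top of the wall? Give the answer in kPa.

19.6 kPa

K_a = (1 − sin φ)/(1 + sin φ) = 0.2780.
σ_h = K_a γ z = 0.2780 × 17.2 × 4.1 = 19.60 kPa.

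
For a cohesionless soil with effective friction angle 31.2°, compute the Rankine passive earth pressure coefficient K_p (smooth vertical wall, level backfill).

3.15

K_p = (1 + sin φ)/(1 − sin φ) = tan²(45° + 31.2°/2) = 3.150.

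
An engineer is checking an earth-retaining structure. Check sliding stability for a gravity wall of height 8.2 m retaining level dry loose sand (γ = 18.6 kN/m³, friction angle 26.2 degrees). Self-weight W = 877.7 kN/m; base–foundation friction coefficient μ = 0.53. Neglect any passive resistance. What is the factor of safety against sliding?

1.92

K_a = tan²(45° − 26.2°/2) = 0.3874.
P_a = ½K_aγH² = 0.5×0.3874×18.6×8.2² = 242.3 kN/m, acting at H/3 = 2.733 m above the base.
FS_sliding = μW / P_a = 0.53×877.7 / 242.3 = 1.920.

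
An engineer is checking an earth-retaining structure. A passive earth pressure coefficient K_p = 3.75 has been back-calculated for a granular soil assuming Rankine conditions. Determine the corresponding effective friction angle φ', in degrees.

35.4°

K_p = (1+sin φ)/(1−sin φ) ⇒ sin φ = (K_p − 1)/(K_p + 1) = 0.5789.
φ = arcsin(0.5789) = 35.38°.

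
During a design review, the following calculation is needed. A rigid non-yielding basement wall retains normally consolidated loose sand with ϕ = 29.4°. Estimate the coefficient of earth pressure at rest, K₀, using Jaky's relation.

0.509

K₀ = 1 − sin φ' = 1 − sin 29.4° = 0.5091.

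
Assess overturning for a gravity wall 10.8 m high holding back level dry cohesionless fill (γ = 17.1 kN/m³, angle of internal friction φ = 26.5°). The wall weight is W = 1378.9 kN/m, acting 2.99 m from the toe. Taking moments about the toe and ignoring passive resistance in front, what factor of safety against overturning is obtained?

3.00

K_a = tan²(45° − 26.5°/2) = 0.3829.
P_a = ½K_aγH² = 0.5×0.3829×17.1×10.8² = 381.9 kN/m, acting at H/3 = 3.600 m above the base.
Overturning moment M_o = P_a × H/3 = 381.9 × 3.600 = 1375.
Resisting moment M_r = W × 2.99 = 1378.9 × 2.99 = 4123.
FS_overturning = M_r/M_o = 4123/1375 = 2.999.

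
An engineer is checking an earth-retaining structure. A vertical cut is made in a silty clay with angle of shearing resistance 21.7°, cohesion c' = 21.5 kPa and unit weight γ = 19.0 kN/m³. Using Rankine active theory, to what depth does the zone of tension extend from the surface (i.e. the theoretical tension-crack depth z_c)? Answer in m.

3.34 m

K_a = tan²(45° − 21.7°/2) = 0.4601; √K_a = 0.6783.
The active pressure is zero where K_a γ z = 2c√K_a, so z_c = 2c/(γ√K_a) = 2×21.5/(19.0×0.6783) = 3.336 m.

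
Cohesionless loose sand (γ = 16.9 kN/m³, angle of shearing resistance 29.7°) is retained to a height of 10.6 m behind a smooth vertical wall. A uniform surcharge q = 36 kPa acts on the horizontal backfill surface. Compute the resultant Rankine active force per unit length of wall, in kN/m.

449 kN/m

K_a = tan²(45° − φ/2) = 0.3374.
Soil triangle: ½ K_a γ H² = 0.5×0.3374×16.9×10.6² = 320.3 kN/m.
Surcharge rectangle: K_a q H = 0.3374×36×10.6 = 128.7 kN/m.
Total = 320.3 + 128.7 = 449.1 kN/m.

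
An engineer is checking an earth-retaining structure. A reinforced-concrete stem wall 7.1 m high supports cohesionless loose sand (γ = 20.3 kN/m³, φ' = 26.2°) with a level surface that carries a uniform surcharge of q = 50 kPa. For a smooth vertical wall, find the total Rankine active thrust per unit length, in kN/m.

336 kN/m

K_a = tan²(45° − φ/2) = 0.3874.
Soil triangle: ½ K_a γ H² = 0.5×0.3874×20.3×7.1² = 198.2 kN/m.
Surcharge rectangle: K_a q H = 0.3874×50×7.1 = 137.5 kN/m.
Total = 198.2 + 137.5 = 335.8 kN/m.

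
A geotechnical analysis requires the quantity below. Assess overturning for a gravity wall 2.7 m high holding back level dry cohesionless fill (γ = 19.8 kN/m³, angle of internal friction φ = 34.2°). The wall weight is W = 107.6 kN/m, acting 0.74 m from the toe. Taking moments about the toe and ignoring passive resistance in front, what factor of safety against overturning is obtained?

4.37

K_a = tan²(45° − 34.2°/2) = 0.2803.
P_a = ½K_aγH² = 0.5×0.2803×19.8×2.7² = 20.23 kN/m, acting at H/3 = 0.9000 m above the base.
Overturning moment M_o = P_a × H/3 = 20.23 × 0.9000 = 18.21.
Resisting moment M_r = W × 0.74 = 107.6 × 0.74 = 79.62.
FS_overturning = M_r/M_o = 79.62/18.21 = 4.373.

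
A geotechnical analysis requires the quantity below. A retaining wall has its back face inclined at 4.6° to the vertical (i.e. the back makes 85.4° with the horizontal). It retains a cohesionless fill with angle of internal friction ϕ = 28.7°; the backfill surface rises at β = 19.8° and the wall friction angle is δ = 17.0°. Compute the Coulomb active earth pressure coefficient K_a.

K_a = sin²(α+φ) / [sin²α · sin(α−δ) · (1 + √{sin(φ+δ)sin(φ−β) / (sin(α−δ)sin(α+β))})²].
With α = 85.4°, φ = 28.7°, δ = 17.0°, β = 19.8°: K_a = 0.4940.

0.494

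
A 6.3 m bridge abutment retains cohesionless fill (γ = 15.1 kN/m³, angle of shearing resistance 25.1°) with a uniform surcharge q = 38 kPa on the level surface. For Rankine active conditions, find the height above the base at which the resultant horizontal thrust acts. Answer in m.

K_a = 0.4043.
Triangular part P₁ = ½K_aγH² = 121.2 at H/3 = 2.100 m; rectangular part P₂ = K_a q H = 96.79 at H/2 = 3.150 m.
ȳ = (P₁·2.100 + P₂·3.150)/(P₁+P₂) = 2.566 m.

2.57 m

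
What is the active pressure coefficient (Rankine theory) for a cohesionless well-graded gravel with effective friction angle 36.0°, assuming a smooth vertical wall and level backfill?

K_a = (1 − sin φ)/(1 + sin φ) = (1 − sin 36.0°)/(1 + sin 36.0°) = 0.2596.

0.260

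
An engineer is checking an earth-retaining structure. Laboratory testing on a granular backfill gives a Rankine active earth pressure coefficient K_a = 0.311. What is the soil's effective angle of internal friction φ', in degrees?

31.7°

K_a = tan²(45° − φ/2) ⇒ 45° − φ/2 = arctan(√0.311) = 29.15°.
φ = 2(45° − 29.15°) = 31.71°.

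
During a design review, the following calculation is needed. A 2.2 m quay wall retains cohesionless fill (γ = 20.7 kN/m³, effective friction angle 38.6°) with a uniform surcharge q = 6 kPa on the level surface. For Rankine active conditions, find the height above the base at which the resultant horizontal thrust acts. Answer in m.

0.810 m

K_a = 0.2316.
Triangular part P₁ = ½K_aγH² = 11.60 at H/3 = 0.7333 m; rectangular part P₂ = K_a q H = 3.057 at H/2 = 1.100 m.
ȳ = (P₁·0.7333 + P₂·1.100)/(P₁+P₂) = 0.8098 m.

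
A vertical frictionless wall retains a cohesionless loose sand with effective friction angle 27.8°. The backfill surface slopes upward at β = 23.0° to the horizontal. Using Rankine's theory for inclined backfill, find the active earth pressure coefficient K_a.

0.522

K_a = cos β · (cos β − √(cos²β − cos²φ)) / (cos β + √(cos²β − cos²φ)).
cos β = 0.9205, cos φ = 0.8846, √(cos²β − cos²φ) = 0.2546.
K_a = 0.9205 × (0.9205 − 0.2546)/(0.9205 + 0.2546) = 0.5216.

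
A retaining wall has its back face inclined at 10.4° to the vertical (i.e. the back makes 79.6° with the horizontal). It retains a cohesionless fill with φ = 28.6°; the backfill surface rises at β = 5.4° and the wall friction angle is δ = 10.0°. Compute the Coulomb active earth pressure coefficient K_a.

K_a = sin²(α+φ) / [sin²α · sin(α−δ) · (1 + √{sin(φ+δ)sin(φ−β) / (sin(α−δ)sin(α+β))})²].
With α = 79.6°, φ = 28.6°, δ = 10.0°, β = 5.4°: K_a = 0.4347.

0.435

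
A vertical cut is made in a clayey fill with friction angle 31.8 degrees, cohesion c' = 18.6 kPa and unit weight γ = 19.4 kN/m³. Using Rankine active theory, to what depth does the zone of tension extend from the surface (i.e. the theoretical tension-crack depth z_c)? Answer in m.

3.45 m

K_a = tan²(45° − 31.8°/2) = 0.3098; √K_a = 0.5566.
The active pressure is zero where K_a γ z = 2c√K_a, so z_c = 2c/(γ√K_a) = 2×18.6/(19.4×0.5566) = 3.445 m.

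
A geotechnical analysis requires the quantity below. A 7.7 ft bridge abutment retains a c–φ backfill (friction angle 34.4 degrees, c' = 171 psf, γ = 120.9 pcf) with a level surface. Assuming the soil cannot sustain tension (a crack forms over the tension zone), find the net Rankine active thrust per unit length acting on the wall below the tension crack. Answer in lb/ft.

K_a = 0.2780; √K_a = 0.5272.
Tension-crack depth z_c = 2c/(γ√K_a) = 2×171/(120.9×0.5272) = 5.365 ft.
σ_a at base = K_a γ H − 2c√K_a = 0.2780×120.9×7.7 − 2×171×0.5272 = 78.47 psf.
P_a = ½ × 78.47 × (H − z_c) = 0.5×78.47×2.335 = 91.60 lb/ft.

91.6 lb/ft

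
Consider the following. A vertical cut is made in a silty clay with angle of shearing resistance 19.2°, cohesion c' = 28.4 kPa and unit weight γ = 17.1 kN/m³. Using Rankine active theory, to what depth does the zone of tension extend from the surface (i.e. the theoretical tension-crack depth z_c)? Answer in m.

4.67 m

K_a = tan²(45° − 19.2°/2) = 0.5050; √K_a = 0.7107.
The active pressure is zero where K_a γ z = 2c√K_a, so z_c = 2c/(γ√K_a) = 2×28.4/(17.1×0.7107) = 4.674 m.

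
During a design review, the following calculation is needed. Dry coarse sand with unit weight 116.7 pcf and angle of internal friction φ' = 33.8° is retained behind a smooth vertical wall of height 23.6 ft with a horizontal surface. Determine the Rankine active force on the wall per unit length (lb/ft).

K_a = tan²(45° − φ/2) = 0.2851.
P_a = ½ K_a γ H² = 0.5 × 0.2851 × 116.7 × 23.6² = 9265 lb/ft.

9270 lb/ft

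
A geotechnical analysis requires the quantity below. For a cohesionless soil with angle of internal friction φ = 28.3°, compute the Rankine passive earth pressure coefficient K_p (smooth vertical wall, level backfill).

K_p = (1 + sin φ)/(1 − sin φ) = tan²(45° + 28.3°/2) = 2.803.

2.80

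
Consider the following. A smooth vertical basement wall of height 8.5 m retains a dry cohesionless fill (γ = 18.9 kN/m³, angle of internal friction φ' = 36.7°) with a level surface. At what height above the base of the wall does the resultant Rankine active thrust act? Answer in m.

2.83 m

K_a = 0.2519.
The pressure distribution is triangular, so the resultant acts at H/3 above the base = 8.5/3 = 2.833 m.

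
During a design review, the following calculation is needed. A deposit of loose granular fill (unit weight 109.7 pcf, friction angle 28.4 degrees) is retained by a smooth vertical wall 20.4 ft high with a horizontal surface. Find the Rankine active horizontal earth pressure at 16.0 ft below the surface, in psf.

624 psf

K_a = (1 − sin φ)/(1 + sin φ) = 0.3554.
σ_h = K_a γ z = 0.3554 × 109.7 × 16.0 = 623.7 psf.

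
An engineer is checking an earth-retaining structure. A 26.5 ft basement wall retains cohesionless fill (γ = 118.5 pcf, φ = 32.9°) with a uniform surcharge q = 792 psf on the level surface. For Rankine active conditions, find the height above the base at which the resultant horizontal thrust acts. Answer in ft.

10.3 ft

K_a = 0.2960.
Triangular part P₁ = ½K_aγH² = 12320 at H/3 = 8.833 ft; rectangular part P₂ = K_a q H = 6213 at H/2 = 13.25 ft.
ȳ = (P₁·8.833 + P₂·13.25)/(P₁+P₂) = 10.31 ft.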